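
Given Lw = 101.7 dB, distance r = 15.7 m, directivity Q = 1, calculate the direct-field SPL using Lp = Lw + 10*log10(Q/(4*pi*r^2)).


4*pi*r^2 = 4*pi*15.7^2 = 3097.48 m^2
Q / (4*pi*r^2) = 1 / 3097.48 = 0.000322843
Lp = 101.7 + 10*log10(0.000322843) = 66.79 dB


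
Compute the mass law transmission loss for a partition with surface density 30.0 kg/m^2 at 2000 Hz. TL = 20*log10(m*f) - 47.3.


m * f = 30.0 * 2000 = 60000
20*log10(60000) = 95.563 dB
TL = 95.563 - 47.3 = 48.263 dB


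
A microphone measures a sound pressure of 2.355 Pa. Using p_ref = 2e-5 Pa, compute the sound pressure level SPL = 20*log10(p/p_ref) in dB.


p / p_ref = 2.355 / 2e-5 = 117750
SPL = 20 * log10(117750) = 101.42 dB


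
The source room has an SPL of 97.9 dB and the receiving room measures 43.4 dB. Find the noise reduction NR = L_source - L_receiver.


NR = L_source - L_receiver (difference between source and receiving room levels)
NR = 97.9 - 43.4 = 54.5 dB


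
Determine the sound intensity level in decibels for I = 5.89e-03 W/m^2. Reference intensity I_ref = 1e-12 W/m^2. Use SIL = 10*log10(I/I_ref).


I / I_ref = 5.89e-03 / 1e-12 = 5.89e+09
SIL = 10 * log10(5.89e+09) = 97.701 dB


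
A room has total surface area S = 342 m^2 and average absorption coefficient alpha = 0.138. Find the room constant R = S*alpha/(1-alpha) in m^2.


R = 342 * 0.138 / (1 - 0.138) = 54.752 m^2


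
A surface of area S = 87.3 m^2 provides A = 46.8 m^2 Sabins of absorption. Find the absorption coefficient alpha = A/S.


Absorption coefficient = absorbed power / incident power
alpha = A / S = 46.8 / 87.3 = 0.53608


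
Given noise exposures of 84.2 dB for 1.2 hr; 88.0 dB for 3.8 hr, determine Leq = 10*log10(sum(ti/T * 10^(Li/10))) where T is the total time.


T_total = 1.2 + 3.8 = 5.0 hr
(1.2/5.0) * 10^(84.2/10) = 6.31264e+07
(3.8/5.0) * 10^(88.0/10) = 4.79528e+08
Sum = 6.31264e+07 + 4.79528e+08 = 5.42654e+08
Leq = 10*log10(5.42654e+08) = 87.345 dB


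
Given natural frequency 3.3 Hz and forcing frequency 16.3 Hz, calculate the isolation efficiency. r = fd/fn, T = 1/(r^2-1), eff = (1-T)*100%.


r = 16.3 / 3.3 = 4.93939
r^2 - 1 = 4.93939^2 - 1 = 23.3976
T = 1/23.3976 = 0.0427394
Efficiency = (1 - 0.0427394)*100 = 95.726 %


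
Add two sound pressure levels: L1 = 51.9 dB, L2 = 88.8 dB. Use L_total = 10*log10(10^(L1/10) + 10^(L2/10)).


10^(51.9/10) = 154882
10^(88.8/10) = 7.58578e+08
Sum = 154882 + 7.58578e+08 = 7.58733e+08
L_total = 10*log10(7.58733e+08) = 88.801 dB


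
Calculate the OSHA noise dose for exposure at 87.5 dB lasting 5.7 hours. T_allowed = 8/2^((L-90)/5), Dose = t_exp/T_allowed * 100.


T_allowed = 8 / 2^((87.5 - 90)/5) = 11.3137 hr
Dose = 5.7 / 11.3137 * 100 = 50.381 %


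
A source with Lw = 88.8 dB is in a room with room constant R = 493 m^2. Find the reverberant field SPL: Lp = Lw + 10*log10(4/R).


4/R = 4/493 = 0.00811359
Lp = 88.8 + 10*log10(0.00811359) = 67.892 dB


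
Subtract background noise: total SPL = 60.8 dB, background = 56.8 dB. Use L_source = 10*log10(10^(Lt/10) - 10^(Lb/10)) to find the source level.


10^(60.8/10) = 1.20226e+06
10^(56.8/10) = 478630
Difference = 1.20226e+06 - 478630 = 723630
L_source = 10*log10(723630) = 58.595 dB


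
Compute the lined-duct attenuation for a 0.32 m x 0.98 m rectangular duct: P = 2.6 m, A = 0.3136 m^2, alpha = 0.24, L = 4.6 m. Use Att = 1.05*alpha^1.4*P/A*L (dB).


alpha^1.4 = 0.24^1.4 = 0.135611
Attenuation rate = 1.05 * alpha^1.4 * P / A
= 1.05 * 0.135611 * 2.6 / 0.3136 = 1.18054 dB/m
Total Att = 1.18054 * 4.6 = 5.4305 dB


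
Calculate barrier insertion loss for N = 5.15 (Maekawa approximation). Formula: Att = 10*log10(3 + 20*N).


3 + 20*N = 3 + 20*5.15 = 106
Att = 10*log10(106) = 20.253 dB


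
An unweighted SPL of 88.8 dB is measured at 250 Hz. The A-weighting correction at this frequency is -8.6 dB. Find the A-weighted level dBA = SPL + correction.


A-weighting table: 250 Hz -> -8.6 dB correction
SPL_A = SPL + correction = 88.8 + (-8.6) = 80.2 dBA


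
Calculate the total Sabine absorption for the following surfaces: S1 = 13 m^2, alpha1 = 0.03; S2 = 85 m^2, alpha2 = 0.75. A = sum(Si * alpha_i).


13 * 0.03 = 0.39
85 * 0.75 = 63.75
A_total = 0.39 + 63.75 = 64.14 m^2


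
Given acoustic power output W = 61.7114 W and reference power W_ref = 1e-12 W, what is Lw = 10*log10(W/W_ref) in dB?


W / W_ref = 61.7114 / 1e-12 = 6.17114e+13
Lw = 10 * log10(6.17114e+13) = 137.9 dB


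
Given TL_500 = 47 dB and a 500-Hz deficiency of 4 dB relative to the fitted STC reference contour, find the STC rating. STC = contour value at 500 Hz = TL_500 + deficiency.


By ASTM E413, STC = value of the fitted reference contour at 500 Hz.
Contour value at 500 Hz = TL_500 + deficiency = 47 + 4 = 51
STC = 51


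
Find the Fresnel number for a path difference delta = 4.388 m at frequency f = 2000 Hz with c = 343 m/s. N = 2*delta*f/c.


N = 2*delta*f/c = 2*delta/lambda, where lambda = c/f
lambda = 343 / 2000 = 0.1715 m
N = 2 * 4.388 / 0.1715 = 51.172


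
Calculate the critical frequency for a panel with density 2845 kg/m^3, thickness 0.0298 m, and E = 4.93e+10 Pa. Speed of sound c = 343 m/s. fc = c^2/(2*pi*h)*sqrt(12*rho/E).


12*rho/E = 12*2845/4.93e+10 = 6.92495e-07
sqrt(12*rho/E) = sqrt(6.92495e-07) = 0.000832163
c^2/(2*pi*h) = 343^2/(2*pi*0.0298) = 628336
fc = 628336 * 0.000832163 = 522.88 Hz


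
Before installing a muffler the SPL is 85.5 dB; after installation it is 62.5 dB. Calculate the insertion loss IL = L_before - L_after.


Insertion loss = SPL without muffler - SPL with muffler
IL = 85.5 - 62.5 = 23 dB


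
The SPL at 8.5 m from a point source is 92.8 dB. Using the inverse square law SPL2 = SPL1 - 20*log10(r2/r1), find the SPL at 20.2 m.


r2/r1 = 20.2/8.5 = 2.37647
Correction = 20*log10(2.37647) = 7.51865 dB
SPL2 = 92.8 - 7.51865 = 85.281 dB


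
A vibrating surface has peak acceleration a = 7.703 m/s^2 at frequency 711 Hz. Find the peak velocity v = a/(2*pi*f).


omega = 2*pi*f = 2*pi*711 = 4467.34 rad/s
v = a / omega = 7.703 / 4467.34 = 0.0017243 m/s


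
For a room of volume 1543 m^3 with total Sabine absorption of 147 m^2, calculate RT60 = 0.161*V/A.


RT60 = 0.161 * 1543 / 147 = 1.69 s


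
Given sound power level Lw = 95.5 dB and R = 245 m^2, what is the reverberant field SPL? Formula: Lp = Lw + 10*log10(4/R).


4/R = 4/245 = 0.0163265
Lp = 95.5 + 10*log10(0.0163265) = 77.629 dB


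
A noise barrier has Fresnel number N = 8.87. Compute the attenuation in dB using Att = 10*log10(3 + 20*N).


3 + 20*N = 3 + 20*8.87 = 180.4
Att = 10*log10(180.4) = 22.562 dB


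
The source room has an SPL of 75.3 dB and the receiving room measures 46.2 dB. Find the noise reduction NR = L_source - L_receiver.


NR = L_source - L_receiver (difference between source and receiving room levels)
NR = 75.3 - 46.2 = 29.1 dB


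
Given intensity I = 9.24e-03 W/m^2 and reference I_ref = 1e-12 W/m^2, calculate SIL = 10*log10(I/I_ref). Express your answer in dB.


I / I_ref = 9.24e-03 / 1e-12 = 9.24e+09
SIL = 10 * log10(9.24e+09) = 99.657 dB


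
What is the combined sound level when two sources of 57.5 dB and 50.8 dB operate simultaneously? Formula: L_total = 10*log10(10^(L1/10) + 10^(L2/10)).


10^(57.5/10) = 562341
10^(50.8/10) = 120226
Sum = 562341 + 120226 = 682567
L_total = 10*log10(682567) = 58.341 dB


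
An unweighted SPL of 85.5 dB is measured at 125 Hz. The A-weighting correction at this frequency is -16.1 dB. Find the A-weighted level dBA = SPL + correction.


A-weighting table: 125 Hz -> -16.1 dB correction
SPL_A = SPL + correction = 85.5 + (-16.1) = 69.4 dBA


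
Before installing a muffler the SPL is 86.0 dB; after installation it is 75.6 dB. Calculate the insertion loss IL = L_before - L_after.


Insertion loss = SPL without muffler - SPL with muffler
IL = 86.0 - 75.6 = 10.4 dB


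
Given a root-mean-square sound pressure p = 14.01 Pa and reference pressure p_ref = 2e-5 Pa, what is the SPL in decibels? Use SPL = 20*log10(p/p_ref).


p / p_ref = 14.01 / 2e-5 = 700500
SPL = 20 * log10(700500) = 116.91 dB


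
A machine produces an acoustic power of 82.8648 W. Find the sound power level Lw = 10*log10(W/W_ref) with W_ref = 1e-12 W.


W / W_ref = 82.8648 / 1e-12 = 8.28648e+13
Lw = 10 * log10(8.28648e+13) = 139.18 dB


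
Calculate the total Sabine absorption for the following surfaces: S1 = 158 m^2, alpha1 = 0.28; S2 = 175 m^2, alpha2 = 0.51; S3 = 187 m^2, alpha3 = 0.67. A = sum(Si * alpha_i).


158 * 0.28 = 44.24
175 * 0.51 = 89.25
187 * 0.67 = 125.29
A_total = 44.24 + 89.25 + 125.29 = 258.78 m^2


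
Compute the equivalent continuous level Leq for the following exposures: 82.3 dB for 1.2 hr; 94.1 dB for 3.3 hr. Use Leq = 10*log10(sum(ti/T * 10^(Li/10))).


T_total = 1.2 + 3.3 = 4.5 hr
(1.2/4.5) * 10^(82.3/10) = 4.52865e+07
(3.3/4.5) * 10^(94.1/10) = 1.88496e+09
Sum = 4.52865e+07 + 1.88496e+09 = 1.93025e+09
Leq = 10*log10(1.93025e+09) = 92.856 dB


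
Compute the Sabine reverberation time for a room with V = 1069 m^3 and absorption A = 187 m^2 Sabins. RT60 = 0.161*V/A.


RT60 = 0.161 * 1069 / 187 = 0.92037 s


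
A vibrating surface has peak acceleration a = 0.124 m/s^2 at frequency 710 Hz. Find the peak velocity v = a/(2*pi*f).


omega = 2*pi*f = 2*pi*710 = 4461.06 rad/s
v = a / omega = 0.124 / 4461.06 = 2.7796e-05 m/s


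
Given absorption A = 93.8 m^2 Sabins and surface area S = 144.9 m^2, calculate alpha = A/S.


Absorption coefficient = absorbed power / incident power
alpha = A / S = 93.8 / 144.9 = 0.64734


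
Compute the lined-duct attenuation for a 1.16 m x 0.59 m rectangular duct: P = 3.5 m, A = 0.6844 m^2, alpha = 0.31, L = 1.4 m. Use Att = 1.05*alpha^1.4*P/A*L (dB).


alpha^1.4 = 0.31^1.4 = 0.194047
Attenuation rate = 1.05 * alpha^1.4 * P / A
= 1.05 * 0.194047 * 3.5 / 0.6844 = 1.04197 dB/m
Total Att = 1.04197 * 1.4 = 1.4588 dB


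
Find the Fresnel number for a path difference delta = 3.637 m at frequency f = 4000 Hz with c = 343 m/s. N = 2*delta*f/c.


N = 2*delta*f/c = 2*delta/lambda, where lambda = c/f
lambda = 343 / 4000 = 0.08575 m
N = 2 * 3.637 / 0.08575 = 84.828


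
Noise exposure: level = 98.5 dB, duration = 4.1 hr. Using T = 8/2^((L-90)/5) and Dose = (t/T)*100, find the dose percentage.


T_allowed = 8 / 2^((98.5 - 90)/5) = 2.46229 hr
Dose = 4.1 / 2.46229 * 100 = 166.51 %


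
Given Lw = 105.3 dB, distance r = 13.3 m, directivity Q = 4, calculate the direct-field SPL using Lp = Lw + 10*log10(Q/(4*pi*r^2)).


4*pi*r^2 = 4*pi*13.3^2 = 2222.87 m^2
Q / (4*pi*r^2) = 4 / 2222.87 = 0.00179948
Lp = 105.3 + 10*log10(0.00179948) = 77.851 dB


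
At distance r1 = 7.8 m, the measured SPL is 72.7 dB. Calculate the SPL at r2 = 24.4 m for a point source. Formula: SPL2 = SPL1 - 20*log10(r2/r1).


r2/r1 = 24.4/7.8 = 3.12821
Correction = 20*log10(3.12821) = 9.90592 dB
SPL2 = 72.7 - 9.90592 = 62.794 dB


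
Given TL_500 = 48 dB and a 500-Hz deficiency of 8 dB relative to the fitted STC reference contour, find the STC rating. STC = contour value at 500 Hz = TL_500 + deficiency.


By ASTM E413, STC = value of the fitted reference contour at 500 Hz.
Contour value at 500 Hz = TL_500 + deficiency = 48 + 8 = 56
STC = 56


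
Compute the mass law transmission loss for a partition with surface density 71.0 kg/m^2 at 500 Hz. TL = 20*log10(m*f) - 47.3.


m * f = 71.0 * 500 = 35500
20*log10(35500) = 91.0046 dB
TL = 91.0046 - 47.3 = 43.705 dB


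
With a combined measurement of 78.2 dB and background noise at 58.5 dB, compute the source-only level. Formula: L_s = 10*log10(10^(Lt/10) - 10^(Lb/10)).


10^(78.2/10) = 6.60693e+07
10^(58.5/10) = 707946
Difference = 6.60693e+07 - 707946 = 6.53614e+07
L_source = 10*log10(6.53614e+07) = 78.153 dB


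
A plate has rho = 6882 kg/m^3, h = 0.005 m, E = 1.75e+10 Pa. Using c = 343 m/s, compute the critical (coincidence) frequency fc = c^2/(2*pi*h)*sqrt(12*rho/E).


12*rho/E = 12*6882/1.75e+10 = 4.71909e-06
sqrt(12*rho/E) = sqrt(4.71909e-06) = 0.00217235
c^2/(2*pi*h) = 343^2/(2*pi*0.005) = 3.74488e+06
fc = 3.74488e+06 * 0.00217235 = 8135.2 Hz


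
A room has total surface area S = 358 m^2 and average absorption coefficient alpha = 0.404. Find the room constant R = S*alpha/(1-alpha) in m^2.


R = 358 * 0.404 / (1 - 0.404) = 242.67 m^2


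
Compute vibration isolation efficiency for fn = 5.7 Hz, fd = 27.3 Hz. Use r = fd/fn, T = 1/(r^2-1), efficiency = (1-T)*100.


r = 27.3 / 5.7 = 4.78947
r^2 - 1 = 4.78947^2 - 1 = 21.939
T = 1/21.939 = 0.0455809
Efficiency = (1 - 0.0455809)*100 = 95.442 %


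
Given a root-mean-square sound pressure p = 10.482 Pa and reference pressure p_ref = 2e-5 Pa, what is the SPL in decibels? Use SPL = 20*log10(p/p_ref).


p / p_ref = 10.482 / 2e-5 = 524100
SPL = 20 * log10(524100) = 114.39 dB


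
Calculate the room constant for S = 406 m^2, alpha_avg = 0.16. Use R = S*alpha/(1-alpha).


R = 406 * 0.16 / (1 - 0.16) = 77.333 m^2


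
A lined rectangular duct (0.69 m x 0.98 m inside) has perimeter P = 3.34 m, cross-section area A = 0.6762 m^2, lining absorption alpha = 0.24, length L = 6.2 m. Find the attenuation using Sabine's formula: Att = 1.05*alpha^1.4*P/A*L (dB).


alpha^1.4 = 0.24^1.4 = 0.135611
Attenuation rate = 1.05 * alpha^1.4 * P / A
= 1.05 * 0.135611 * 3.34 / 0.6762 = 0.703324 dB/m
Total Att = 0.703324 * 6.2 = 4.3606 dB


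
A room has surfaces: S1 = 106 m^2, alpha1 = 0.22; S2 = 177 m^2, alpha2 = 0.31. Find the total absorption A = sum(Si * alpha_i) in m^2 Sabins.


106 * 0.22 = 23.32
177 * 0.31 = 54.87
A_total = 23.32 + 54.87 = 78.19 m^2


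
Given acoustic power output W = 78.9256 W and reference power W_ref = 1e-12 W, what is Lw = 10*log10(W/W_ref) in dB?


W / W_ref = 78.9256 / 1e-12 = 7.89256e+13
Lw = 10 * log10(7.89256e+13) = 138.97 dB


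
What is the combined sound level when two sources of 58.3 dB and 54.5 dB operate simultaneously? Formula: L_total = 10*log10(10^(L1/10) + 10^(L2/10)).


10^(58.3/10) = 676083
10^(54.5/10) = 281838
Sum = 676083 + 281838 = 957921
L_total = 10*log10(957921) = 59.813 dB


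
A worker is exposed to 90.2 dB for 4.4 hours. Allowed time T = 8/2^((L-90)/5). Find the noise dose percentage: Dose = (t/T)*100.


T_allowed = 8 / 2^((90.2 - 90)/5) = 7.78124 hr
Dose = 4.4 / 7.78124 * 100 = 56.546 %


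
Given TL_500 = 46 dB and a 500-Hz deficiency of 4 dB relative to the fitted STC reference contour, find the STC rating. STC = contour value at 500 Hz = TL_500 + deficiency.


By ASTM E413, STC = value of the fitted reference contour at 500 Hz.
Contour value at 500 Hz = TL_500 + deficiency = 46 + 4 = 50
STC = 50


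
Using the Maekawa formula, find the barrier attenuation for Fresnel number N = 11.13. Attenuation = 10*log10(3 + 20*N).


3 + 20*N = 3 + 20*11.13 = 225.6
Att = 10*log10(225.6) = 23.533 dB


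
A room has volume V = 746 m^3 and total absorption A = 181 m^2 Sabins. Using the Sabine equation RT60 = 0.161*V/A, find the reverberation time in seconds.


RT60 = 0.161 * 746 / 181 = 0.66357 s


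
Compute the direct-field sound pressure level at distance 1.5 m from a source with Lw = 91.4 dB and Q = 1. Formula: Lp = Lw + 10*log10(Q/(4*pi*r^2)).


4*pi*r^2 = 4*pi*1.5^2 = 28.2743 m^2
Q / (4*pi*r^2) = 1 / 28.2743 = 0.0353678
Lp = 91.4 + 10*log10(0.0353678) = 76.886 dB


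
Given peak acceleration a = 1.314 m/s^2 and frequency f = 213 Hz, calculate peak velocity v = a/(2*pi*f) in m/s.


omega = 2*pi*f = 2*pi*213 = 1338.32 rad/s
v = a / omega = 1.314 / 1338.32 = 0.00098183 m/s


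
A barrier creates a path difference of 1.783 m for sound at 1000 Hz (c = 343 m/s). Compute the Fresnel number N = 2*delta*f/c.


N = 2*delta*f/c = 2*delta/lambda, where lambda = c/f
lambda = 343 / 1000 = 0.343 m
N = 2 * 1.783 / 0.343 = 10.397


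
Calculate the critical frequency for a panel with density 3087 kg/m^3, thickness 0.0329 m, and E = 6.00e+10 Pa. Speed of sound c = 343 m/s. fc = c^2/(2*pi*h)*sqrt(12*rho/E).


12*rho/E = 12*3087/6.00e+10 = 6.174e-07
sqrt(12*rho/E) = sqrt(6.174e-07) = 0.000785748
c^2/(2*pi*h) = 343^2/(2*pi*0.0329) = 569131
fc = 569131 * 0.000785748 = 447.19 Hz


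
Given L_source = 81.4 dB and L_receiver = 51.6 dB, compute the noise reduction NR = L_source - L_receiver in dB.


NR = L_source - L_receiver (difference between source and receiving room levels)
NR = 81.4 - 51.6 = 29.8 dB


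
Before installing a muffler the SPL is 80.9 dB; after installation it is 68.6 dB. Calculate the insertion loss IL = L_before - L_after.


Insertion loss = SPL without muffler - SPL with muffler
IL = 80.9 - 68.6 = 12.3 dB


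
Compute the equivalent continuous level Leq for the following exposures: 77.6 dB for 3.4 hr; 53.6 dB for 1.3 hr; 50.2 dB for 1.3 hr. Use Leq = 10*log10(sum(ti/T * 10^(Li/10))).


T_total = 3.4 + 1.3 + 1.3 = 6.0 hr
(3.4/6.0) * 10^(77.6/10) = 3.26083e+07
(1.3/6.0) * 10^(53.6/10) = 49635.5
(1.3/6.0) * 10^(50.2/10) = 22687.8
Sum = 3.26083e+07 + 49635.5 + 22687.8 = 3.26806e+07
Leq = 10*log10(3.26806e+07) = 75.143 dB


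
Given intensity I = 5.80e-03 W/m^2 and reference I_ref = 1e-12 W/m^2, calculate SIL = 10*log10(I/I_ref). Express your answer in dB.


I / I_ref = 5.80e-03 / 1e-12 = 5.8e+09
SIL = 10 * log10(5.8e+09) = 97.634 dB


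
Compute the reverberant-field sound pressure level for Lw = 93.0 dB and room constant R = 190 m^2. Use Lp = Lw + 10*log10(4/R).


4/R = 4/190 = 0.0210526
Lp = 93.0 + 10*log10(0.0210526) = 76.233 dB


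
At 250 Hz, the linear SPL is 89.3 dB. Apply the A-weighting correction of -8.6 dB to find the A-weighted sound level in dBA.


A-weighting table: 250 Hz -> -8.6 dB correction
SPL_A = SPL + correction = 89.3 + (-8.6) = 80.7 dBA


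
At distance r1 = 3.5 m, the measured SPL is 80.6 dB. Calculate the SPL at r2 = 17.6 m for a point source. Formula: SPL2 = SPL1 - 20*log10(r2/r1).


r2/r1 = 17.6/3.5 = 5.02857
Correction = 20*log10(5.02857) = 14.0289 dB
SPL2 = 80.6 - 14.0289 = 66.571 dB


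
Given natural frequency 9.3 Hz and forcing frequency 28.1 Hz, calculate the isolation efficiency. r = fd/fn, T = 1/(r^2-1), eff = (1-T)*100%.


r = 28.1 / 9.3 = 3.02151
r^2 - 1 = 3.02151^2 - 1 = 8.12952
T = 1/8.12952 = 0.123008
Efficiency = (1 - 0.123008)*100 = 87.699 %


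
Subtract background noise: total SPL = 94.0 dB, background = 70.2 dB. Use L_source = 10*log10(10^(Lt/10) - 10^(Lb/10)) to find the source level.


10^(94.0/10) = 2.51189e+09
10^(70.2/10) = 1.04713e+07
Difference = 2.51189e+09 - 1.04713e+07 = 2.50142e+09
L_source = 10*log10(2.50142e+09) = 93.982 dB


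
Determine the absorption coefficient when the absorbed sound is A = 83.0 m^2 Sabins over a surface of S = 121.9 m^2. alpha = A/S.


Absorption coefficient = absorbed power / incident power
alpha = A / S = 83.0 / 121.9 = 0.68089


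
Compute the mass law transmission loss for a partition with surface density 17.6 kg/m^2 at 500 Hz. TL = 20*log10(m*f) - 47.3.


m * f = 17.6 * 500 = 8800
20*log10(8800) = 78.8897 dB
TL = 78.8897 - 47.3 = 31.59 dB


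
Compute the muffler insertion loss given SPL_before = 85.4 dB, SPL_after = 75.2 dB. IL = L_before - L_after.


Insertion loss = SPL without muffler - SPL with muffler
IL = 85.4 - 75.2 = 10.2 dB


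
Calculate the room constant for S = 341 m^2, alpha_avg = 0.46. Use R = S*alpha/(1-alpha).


R = 341 * 0.46 / (1 - 0.46) = 290.48 m^2


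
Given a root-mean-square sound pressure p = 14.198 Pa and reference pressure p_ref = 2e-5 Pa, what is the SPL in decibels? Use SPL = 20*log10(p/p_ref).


p / p_ref = 14.198 / 2e-5 = 709900
SPL = 20 * log10(709900) = 117.02 dB


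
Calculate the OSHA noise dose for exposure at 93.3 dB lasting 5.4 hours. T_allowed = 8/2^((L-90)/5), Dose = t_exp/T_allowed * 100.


T_allowed = 8 / 2^((93.3 - 90)/5) = 5.06303 hr
Dose = 5.4 / 5.06303 * 100 = 106.66 %


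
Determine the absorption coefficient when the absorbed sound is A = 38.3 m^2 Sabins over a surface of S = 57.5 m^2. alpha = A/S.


Absorption coefficient = absorbed power / incident power
alpha = A / S = 38.3 / 57.5 = 0.66609


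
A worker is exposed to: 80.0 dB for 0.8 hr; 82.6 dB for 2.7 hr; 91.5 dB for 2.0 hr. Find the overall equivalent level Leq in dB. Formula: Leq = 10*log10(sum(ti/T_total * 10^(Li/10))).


T_total = 0.8 + 2.7 + 2.0 = 5.5 hr
(0.8/5.5) * 10^(80.0/10) = 1.45455e+07
(2.7/5.5) * 10^(82.6/10) = 8.93308e+07
(2.0/5.5) * 10^(91.5/10) = 5.1365e+08
Sum = 1.45455e+07 + 8.93308e+07 + 5.1365e+08 = 6.17526e+08
Leq = 10*log10(6.17526e+08) = 87.907 dB


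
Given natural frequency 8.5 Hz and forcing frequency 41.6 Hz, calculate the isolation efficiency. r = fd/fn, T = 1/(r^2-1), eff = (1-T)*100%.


r = 41.6 / 8.5 = 4.89412
r^2 - 1 = 4.89412^2 - 1 = 22.9524
T = 1/22.9524 = 0.0435684
Efficiency = (1 - 0.0435684)*100 = 95.643 %


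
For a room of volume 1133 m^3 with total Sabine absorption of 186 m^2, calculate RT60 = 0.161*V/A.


RT60 = 0.161 * 1133 / 186 = 0.98072 s


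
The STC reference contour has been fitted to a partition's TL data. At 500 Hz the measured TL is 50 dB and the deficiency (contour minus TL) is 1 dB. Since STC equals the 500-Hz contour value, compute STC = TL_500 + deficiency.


By ASTM E413, STC = value of the fitted reference contour at 500 Hz.
Contour value at 500 Hz = TL_500 + deficiency = 50 + 1 = 51
STC = 51


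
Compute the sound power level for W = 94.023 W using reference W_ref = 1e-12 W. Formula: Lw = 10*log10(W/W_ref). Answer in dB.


W / W_ref = 94.023 / 1e-12 = 9.4023e+13
Lw = 10 * log10(9.4023e+13) = 139.73 dB


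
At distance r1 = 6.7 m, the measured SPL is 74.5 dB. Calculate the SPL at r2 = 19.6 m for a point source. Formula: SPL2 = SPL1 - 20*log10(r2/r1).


r2/r1 = 19.6/6.7 = 2.92537
Correction = 20*log10(2.92537) = 9.32362 dB
SPL2 = 74.5 - 9.32362 = 65.176 dB


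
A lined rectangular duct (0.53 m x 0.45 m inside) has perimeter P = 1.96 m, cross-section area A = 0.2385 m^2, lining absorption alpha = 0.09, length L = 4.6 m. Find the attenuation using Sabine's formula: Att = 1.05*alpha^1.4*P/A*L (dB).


alpha^1.4 = 0.09^1.4 = 0.034351
Attenuation rate = 1.05 * alpha^1.4 * P / A
= 1.05 * 0.034351 * 1.96 / 0.2385 = 0.296412 dB/m
Total Att = 0.296412 * 4.6 = 1.3635 dB


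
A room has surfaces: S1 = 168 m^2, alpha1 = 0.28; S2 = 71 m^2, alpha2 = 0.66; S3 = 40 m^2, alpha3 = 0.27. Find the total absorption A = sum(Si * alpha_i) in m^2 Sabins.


168 * 0.28 = 47.04
71 * 0.66 = 46.86
40 * 0.27 = 10.8
A_total = 47.04 + 46.86 + 10.8 = 104.7 m^2


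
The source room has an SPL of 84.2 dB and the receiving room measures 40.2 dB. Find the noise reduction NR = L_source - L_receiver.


NR = L_source - L_receiver (difference between source and receiving room levels)
NR = 84.2 - 40.2 = 44 dB


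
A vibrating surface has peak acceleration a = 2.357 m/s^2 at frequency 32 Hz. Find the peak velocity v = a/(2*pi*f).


omega = 2*pi*f = 2*pi*32 = 201.062 rad/s
v = a / omega = 2.357 / 201.062 = 0.011723 m/s


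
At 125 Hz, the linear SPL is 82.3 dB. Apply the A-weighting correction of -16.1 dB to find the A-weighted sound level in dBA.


A-weighting table: 125 Hz -> -16.1 dB correction
SPL_A = SPL + correction = 82.3 + (-16.1) = 66.2 dBA


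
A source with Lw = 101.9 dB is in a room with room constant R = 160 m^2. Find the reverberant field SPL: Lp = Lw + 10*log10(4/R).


4/R = 4/160 = 0.025
Lp = 101.9 + 10*log10(0.025) = 85.879 dB


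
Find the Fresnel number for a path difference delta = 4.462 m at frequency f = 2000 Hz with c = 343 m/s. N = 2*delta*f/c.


N = 2*delta*f/c = 2*delta/lambda, where lambda = c/f
lambda = 343 / 2000 = 0.1715 m
N = 2 * 4.462 / 0.1715 = 52.035


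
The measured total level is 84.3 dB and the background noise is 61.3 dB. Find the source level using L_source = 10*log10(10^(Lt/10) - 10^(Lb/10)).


10^(84.3/10) = 2.69153e+08
10^(61.3/10) = 1.34896e+06
Difference = 2.69153e+08 - 1.34896e+06 = 2.67804e+08
L_source = 10*log10(2.67804e+08) = 84.278 dB


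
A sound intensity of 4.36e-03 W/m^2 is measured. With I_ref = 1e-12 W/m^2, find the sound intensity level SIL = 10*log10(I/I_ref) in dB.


I / I_ref = 4.36e-03 / 1e-12 = 4.36e+09
SIL = 10 * log10(4.36e+09) = 96.395 dB


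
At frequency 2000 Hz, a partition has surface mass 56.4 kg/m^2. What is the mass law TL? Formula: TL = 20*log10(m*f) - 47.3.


m * f = 56.4 * 2000 = 112800
20*log10(112800) = 101.046 dB
TL = 101.046 - 47.3 = 53.746 dB


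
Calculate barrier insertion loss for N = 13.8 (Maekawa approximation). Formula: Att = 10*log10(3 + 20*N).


3 + 20*N = 3 + 20*13.8 = 279
Att = 10*log10(279) = 24.456 dB


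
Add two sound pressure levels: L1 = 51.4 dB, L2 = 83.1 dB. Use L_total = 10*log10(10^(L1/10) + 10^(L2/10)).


10^(51.4/10) = 138038
10^(83.1/10) = 2.04174e+08
Sum = 138038 + 2.04174e+08 = 2.04312e+08
L_total = 10*log10(2.04312e+08) = 83.103 dB


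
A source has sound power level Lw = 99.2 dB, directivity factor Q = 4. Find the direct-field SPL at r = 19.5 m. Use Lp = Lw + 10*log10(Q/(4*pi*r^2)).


4*pi*r^2 = 4*pi*19.5^2 = 4778.36 m^2
Q / (4*pi*r^2) = 4 / 4778.36 = 0.000837107
Lp = 99.2 + 10*log10(0.000837107) = 68.428 dB


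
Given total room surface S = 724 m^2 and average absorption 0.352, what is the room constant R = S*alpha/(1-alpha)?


R = 724 * 0.352 / (1 - 0.352) = 393.28 m^2


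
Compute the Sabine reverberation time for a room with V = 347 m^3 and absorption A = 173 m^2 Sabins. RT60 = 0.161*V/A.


RT60 = 0.161 * 347 / 173 = 0.32293 s


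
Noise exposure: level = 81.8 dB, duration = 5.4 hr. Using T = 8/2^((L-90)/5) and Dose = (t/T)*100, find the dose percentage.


T_allowed = 8 / 2^((81.8 - 90)/5) = 24.9333 hr
Dose = 5.4 / 24.9333 * 100 = 21.658 %


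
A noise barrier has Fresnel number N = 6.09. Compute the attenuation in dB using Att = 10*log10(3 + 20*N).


3 + 20*N = 3 + 20*6.09 = 124.8
Att = 10*log10(124.8) = 20.962 dB


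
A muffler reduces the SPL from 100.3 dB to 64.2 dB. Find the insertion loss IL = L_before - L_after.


Insertion loss = SPL without muffler - SPL with muffler
IL = 100.3 - 64.2 = 36.1 dB


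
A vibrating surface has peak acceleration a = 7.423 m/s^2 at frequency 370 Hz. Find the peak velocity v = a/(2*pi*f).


omega = 2*pi*f = 2*pi*370 = 2324.78 rad/s
v = a / omega = 7.423 / 2324.78 = 0.003193 m/s


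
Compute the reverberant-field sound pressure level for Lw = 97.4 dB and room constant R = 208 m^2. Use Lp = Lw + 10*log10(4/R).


4/R = 4/208 = 0.0192308
Lp = 97.4 + 10*log10(0.0192308) = 80.24 dB


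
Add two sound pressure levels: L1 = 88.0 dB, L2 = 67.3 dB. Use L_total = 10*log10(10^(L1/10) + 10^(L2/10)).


10^(88.0/10) = 6.30957e+08
10^(67.3/10) = 5.37032e+06
Sum = 6.30957e+08 + 5.37032e+06 = 6.36327e+08
L_total = 10*log10(6.36327e+08) = 88.037 dB


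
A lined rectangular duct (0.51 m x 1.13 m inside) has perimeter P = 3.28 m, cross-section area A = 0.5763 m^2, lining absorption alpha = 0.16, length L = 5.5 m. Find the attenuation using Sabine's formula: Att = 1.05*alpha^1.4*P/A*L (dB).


alpha^1.4 = 0.16^1.4 = 0.076872
Attenuation rate = 1.05 * alpha^1.4 * P / A
= 1.05 * 0.076872 * 3.28 / 0.5763 = 0.459391 dB/m
Total Att = 0.459391 * 5.5 = 2.5267 dB


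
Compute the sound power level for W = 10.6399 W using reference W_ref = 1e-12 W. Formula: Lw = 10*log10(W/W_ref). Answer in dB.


W / W_ref = 10.6399 / 1e-12 = 1.06399e+13
Lw = 10 * log10(1.06399e+13) = 130.27 dB


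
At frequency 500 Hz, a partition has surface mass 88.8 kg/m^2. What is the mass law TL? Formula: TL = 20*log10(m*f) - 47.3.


m * f = 88.8 * 500 = 44400
20*log10(44400) = 92.9477 dB
TL = 92.9477 - 47.3 = 45.648 dB


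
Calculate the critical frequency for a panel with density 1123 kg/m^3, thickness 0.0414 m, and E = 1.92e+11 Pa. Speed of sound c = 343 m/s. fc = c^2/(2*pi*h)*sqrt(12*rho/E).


12*rho/E = 12*1123/1.92e+11 = 7.01875e-08
sqrt(12*rho/E) = sqrt(7.01875e-08) = 0.000264929
c^2/(2*pi*h) = 343^2/(2*pi*0.0414) = 452281
fc = 452281 * 0.000264929 = 119.82 Hz


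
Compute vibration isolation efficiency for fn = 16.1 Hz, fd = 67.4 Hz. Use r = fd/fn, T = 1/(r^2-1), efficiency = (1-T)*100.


r = 67.4 / 16.1 = 4.18634
r^2 - 1 = 4.18634^2 - 1 = 16.5254
T = 1/16.5254 = 0.0605129
Efficiency = (1 - 0.0605129)*100 = 93.949 %


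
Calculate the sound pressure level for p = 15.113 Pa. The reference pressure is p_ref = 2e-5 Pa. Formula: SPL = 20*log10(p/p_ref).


p / p_ref = 15.113 / 2e-5 = 755650
SPL = 20 * log10(755650) = 117.57 dB


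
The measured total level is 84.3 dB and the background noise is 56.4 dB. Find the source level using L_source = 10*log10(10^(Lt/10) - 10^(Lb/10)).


10^(84.3/10) = 2.69153e+08
10^(56.4/10) = 436516
Difference = 2.69153e+08 - 436516 = 2.68716e+08
L_source = 10*log10(2.68716e+08) = 84.293 dB


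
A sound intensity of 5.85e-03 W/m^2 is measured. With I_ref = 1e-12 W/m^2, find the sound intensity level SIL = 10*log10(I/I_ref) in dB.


I / I_ref = 5.85e-03 / 1e-12 = 5.85e+09
SIL = 10 * log10(5.85e+09) = 97.672 dB


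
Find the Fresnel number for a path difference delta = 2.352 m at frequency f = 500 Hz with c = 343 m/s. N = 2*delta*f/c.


N = 2*delta*f/c = 2*delta/lambda, where lambda = c/f
lambda = 343 / 500 = 0.686 m
N = 2 * 2.352 / 0.686 = 6.8571


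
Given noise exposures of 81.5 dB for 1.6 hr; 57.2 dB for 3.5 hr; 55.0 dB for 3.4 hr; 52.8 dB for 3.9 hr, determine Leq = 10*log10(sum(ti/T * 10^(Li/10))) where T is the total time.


T_total = 1.6 + 3.5 + 3.4 + 3.9 = 12.4 hr
(1.6/12.4) * 10^(81.5/10) = 1.82263e+07
(3.5/12.4) * 10^(57.2/10) = 148131
(3.4/12.4) * 10^(55.0/10) = 86707.6
(3.9/12.4) * 10^(52.8/10) = 59929.8
Sum = 1.82263e+07 + 148131 + 86707.6 + 59929.8 = 1.85211e+07
Leq = 10*log10(1.85211e+07) = 72.677 dB


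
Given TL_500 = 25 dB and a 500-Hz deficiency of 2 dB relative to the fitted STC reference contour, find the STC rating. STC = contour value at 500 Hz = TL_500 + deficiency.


By ASTM E413, STC = value of the fitted reference contour at 500 Hz.
Contour value at 500 Hz = TL_500 + deficiency = 25 + 2 = 27
STC = 27


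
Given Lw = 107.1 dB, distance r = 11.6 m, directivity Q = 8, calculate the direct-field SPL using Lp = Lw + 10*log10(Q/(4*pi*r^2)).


4*pi*r^2 = 4*pi*11.6^2 = 1690.93 m^2
Q / (4*pi*r^2) = 8 / 1690.93 = 0.00473112
Lp = 107.1 + 10*log10(0.00473112) = 83.85 dB


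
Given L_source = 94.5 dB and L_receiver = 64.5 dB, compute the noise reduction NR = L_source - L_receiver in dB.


NR = L_source - L_receiver (difference between source and receiving room levels)
NR = 94.5 - 64.5 = 30 dB


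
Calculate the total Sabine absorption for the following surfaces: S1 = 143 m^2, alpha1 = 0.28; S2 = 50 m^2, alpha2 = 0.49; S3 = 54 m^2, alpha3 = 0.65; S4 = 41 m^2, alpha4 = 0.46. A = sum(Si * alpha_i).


143 * 0.28 = 40.04
50 * 0.49 = 24.5
54 * 0.65 = 35.1
41 * 0.46 = 18.86
A_total = 40.04 + 24.5 + 35.1 + 18.86 = 118.5 m^2


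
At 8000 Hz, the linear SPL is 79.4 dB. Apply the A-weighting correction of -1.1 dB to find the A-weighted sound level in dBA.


A-weighting table: 8000 Hz -> -1.1 dB correction
SPL_A = SPL + correction = 79.4 + (-1.1) = 78.3 dBA


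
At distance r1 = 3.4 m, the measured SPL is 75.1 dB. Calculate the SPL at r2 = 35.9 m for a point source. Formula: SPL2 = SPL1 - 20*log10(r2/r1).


r2/r1 = 35.9/3.4 = 10.5588
Correction = 20*log10(10.5588) = 20.4723 dB
SPL2 = 75.1 - 20.4723 = 54.628 dB


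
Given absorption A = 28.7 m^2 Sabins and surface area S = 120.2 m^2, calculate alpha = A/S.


Absorption coefficient = absorbed power / incident power
alpha = A / S = 28.7 / 120.2 = 0.23877


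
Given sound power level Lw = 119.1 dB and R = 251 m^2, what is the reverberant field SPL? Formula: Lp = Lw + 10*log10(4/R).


4/R = 4/251 = 0.0159363
Lp = 119.1 + 10*log10(0.0159363) = 101.12 dB


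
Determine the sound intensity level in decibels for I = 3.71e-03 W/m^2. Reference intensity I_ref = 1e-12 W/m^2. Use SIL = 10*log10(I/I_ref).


I / I_ref = 3.71e-03 / 1e-12 = 3.71e+09
SIL = 10 * log10(3.71e+09) = 95.694 dB


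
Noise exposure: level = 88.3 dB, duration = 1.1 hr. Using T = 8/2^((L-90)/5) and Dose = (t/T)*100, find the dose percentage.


T_allowed = 8 / 2^((88.3 - 90)/5) = 10.1261 hr
Dose = 1.1 / 10.1261 * 100 = 10.863 %


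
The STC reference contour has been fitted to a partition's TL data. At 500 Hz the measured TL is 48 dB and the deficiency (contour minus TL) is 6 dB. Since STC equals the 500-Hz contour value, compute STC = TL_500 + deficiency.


By ASTM E413, STC = value of the fitted reference contour at 500 Hz.
Contour value at 500 Hz = TL_500 + deficiency = 48 + 6 = 54
STC = 54


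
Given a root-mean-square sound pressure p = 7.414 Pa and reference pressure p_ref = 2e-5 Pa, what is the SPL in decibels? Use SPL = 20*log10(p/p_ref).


p / p_ref = 7.414 / 2e-5 = 370700
SPL = 20 * log10(370700) = 111.38 dB


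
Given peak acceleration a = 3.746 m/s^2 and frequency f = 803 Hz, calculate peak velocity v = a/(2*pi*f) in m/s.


omega = 2*pi*f = 2*pi*803 = 5045.4 rad/s
v = a / omega = 3.746 / 5045.4 = 0.00074246 m/s


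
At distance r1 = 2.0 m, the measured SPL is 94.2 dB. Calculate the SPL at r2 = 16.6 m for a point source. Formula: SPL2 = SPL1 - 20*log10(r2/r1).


r2/r1 = 16.6/2.0 = 8.3
Correction = 20*log10(8.3) = 18.3816 dB
SPL2 = 94.2 - 18.3816 = 75.818 dB


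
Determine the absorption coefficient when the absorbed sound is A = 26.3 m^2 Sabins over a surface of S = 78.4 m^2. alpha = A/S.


Absorption coefficient = absorbed power / incident power
alpha = A / S = 26.3 / 78.4 = 0.33546


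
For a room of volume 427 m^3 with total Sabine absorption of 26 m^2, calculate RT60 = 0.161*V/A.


RT60 = 0.161 * 427 / 26 = 2.6441 s


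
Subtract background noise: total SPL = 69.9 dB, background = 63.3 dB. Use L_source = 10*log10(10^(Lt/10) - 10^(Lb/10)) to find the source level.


10^(69.9/10) = 9.77237e+06
10^(63.3/10) = 2.13796e+06
Difference = 9.77237e+06 - 2.13796e+06 = 7.63441e+06
L_source = 10*log10(7.63441e+06) = 68.828 dB


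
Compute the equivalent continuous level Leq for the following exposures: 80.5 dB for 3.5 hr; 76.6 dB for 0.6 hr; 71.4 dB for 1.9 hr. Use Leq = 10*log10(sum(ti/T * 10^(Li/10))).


T_total = 3.5 + 0.6 + 1.9 = 6.0 hr
(3.5/6.0) * 10^(80.5/10) = 6.54511e+07
(0.6/6.0) * 10^(76.6/10) = 4.57088e+06
(1.9/6.0) * 10^(71.4/10) = 4.37122e+06
Sum = 6.54511e+07 + 4.57088e+06 + 4.37122e+06 = 7.43932e+07
Leq = 10*log10(7.43932e+07) = 78.715 dB


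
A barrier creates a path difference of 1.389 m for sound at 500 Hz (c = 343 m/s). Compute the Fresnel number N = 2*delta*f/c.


N = 2*delta*f/c = 2*delta/lambda, where lambda = c/f
lambda = 343 / 500 = 0.686 m
N = 2 * 1.389 / 0.686 = 4.0496


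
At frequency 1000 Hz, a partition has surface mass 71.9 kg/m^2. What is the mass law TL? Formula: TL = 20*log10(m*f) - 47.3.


m * f = 71.9 * 1000 = 71900
20*log10(71900) = 97.1346 dB
TL = 97.1346 - 47.3 = 49.835 dB


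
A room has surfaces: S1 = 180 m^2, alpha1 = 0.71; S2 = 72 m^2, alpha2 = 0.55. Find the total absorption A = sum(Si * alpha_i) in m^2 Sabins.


180 * 0.71 = 127.8
72 * 0.55 = 39.6
A_total = 127.8 + 39.6 = 167.4 m^2


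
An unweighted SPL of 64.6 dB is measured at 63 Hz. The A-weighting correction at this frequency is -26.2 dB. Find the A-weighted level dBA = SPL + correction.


A-weighting table: 63 Hz -> -26.2 dB correction
SPL_A = SPL + correction = 64.6 + (-26.2) = 38.4 dBA


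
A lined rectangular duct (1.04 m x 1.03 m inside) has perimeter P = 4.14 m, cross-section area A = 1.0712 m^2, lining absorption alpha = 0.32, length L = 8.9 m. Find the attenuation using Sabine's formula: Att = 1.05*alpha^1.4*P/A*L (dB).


alpha^1.4 = 0.32^1.4 = 0.202866
Attenuation rate = 1.05 * alpha^1.4 * P / A
= 1.05 * 0.202866 * 4.14 / 1.0712 = 0.823244 dB/m
Total Att = 0.823244 * 8.9 = 7.3269 dB


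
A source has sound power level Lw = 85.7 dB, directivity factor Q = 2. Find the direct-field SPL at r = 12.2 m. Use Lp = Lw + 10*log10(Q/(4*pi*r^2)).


4*pi*r^2 = 4*pi*12.2^2 = 1870.38 m^2
Q / (4*pi*r^2) = 2 / 1870.38 = 0.0010693
Lp = 85.7 + 10*log10(0.0010693) = 55.991 dB


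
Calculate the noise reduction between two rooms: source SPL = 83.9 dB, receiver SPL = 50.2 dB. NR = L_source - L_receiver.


NR = L_source - L_receiver (difference between source and receiving room levels)
NR = 83.9 - 50.2 = 33.7 dB


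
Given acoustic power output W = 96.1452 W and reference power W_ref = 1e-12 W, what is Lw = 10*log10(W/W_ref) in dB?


W / W_ref = 96.1452 / 1e-12 = 9.61452e+13
Lw = 10 * log10(9.61452e+13) = 139.83 dB


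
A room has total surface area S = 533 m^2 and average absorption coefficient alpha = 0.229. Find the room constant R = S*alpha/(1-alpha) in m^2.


R = 533 * 0.229 / (1 - 0.229) = 158.31 m^2


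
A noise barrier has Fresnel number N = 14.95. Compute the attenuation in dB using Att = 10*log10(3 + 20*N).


3 + 20*N = 3 + 20*14.95 = 302
Att = 10*log10(302) = 24.8 dB


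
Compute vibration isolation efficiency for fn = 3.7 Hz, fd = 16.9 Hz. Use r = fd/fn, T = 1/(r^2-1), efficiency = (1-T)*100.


r = 16.9 / 3.7 = 4.56757
r^2 - 1 = 4.56757^2 - 1 = 19.8627
T = 1/19.8627 = 0.0503456
Efficiency = (1 - 0.0503456)*100 = 94.965 %


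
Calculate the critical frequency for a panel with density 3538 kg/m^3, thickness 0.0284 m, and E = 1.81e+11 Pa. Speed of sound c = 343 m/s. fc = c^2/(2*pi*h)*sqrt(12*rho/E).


12*rho/E = 12*3538/1.81e+11 = 2.34564e-07
sqrt(12*rho/E) = sqrt(2.34564e-07) = 0.000484318
c^2/(2*pi*h) = 343^2/(2*pi*0.0284) = 659311
fc = 659311 * 0.000484318 = 319.32 Hz


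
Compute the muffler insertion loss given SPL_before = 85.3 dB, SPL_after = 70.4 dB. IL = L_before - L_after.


Insertion loss = SPL without muffler - SPL with muffler
IL = 85.3 - 70.4 = 14.9 dB


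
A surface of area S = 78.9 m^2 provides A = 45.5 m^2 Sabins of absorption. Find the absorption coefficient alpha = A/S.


Absorption coefficient = absorbed power / incident power
alpha = A / S = 45.5 / 78.9 = 0.57668


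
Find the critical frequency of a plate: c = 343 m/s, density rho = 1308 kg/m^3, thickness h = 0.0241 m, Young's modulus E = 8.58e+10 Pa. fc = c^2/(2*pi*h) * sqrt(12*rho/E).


12*rho/E = 12*1308/8.58e+10 = 1.82937e-07
sqrt(12*rho/E) = sqrt(1.82937e-07) = 0.000427711
c^2/(2*pi*h) = 343^2/(2*pi*0.0241) = 776947
fc = 776947 * 0.000427711 = 332.31 Hz


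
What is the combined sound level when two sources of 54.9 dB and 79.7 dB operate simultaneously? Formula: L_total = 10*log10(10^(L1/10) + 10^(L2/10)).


10^(54.9/10) = 309030
10^(79.7/10) = 9.33254e+07
Sum = 309030 + 9.33254e+07 = 9.36344e+07
L_total = 10*log10(9.36344e+07) = 79.714 dB


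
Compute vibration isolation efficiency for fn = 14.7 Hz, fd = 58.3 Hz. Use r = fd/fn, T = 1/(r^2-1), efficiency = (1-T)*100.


r = 58.3 / 14.7 = 3.96599
r^2 - 1 = 3.96599^2 - 1 = 14.7291
T = 1/14.7291 = 0.0678928
Efficiency = (1 - 0.0678928)*100 = 93.211 %


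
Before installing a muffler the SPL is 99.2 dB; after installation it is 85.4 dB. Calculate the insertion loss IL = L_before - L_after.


Insertion loss = SPL without muffler - SPL with muffler
IL = 99.2 - 85.4 = 13.8 dB


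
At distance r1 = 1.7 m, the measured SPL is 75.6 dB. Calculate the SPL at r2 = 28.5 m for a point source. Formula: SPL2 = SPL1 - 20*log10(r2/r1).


r2/r1 = 28.5/1.7 = 16.7647
Correction = 20*log10(16.7647) = 24.4879 dB
SPL2 = 75.6 - 24.4879 = 51.112 dB


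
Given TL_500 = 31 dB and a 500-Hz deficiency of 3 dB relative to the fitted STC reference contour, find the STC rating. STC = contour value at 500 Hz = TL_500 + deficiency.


By ASTM E413, STC = value of the fitted reference contour at 500 Hz.
Contour value at 500 Hz = TL_500 + deficiency = 31 + 3 = 34
STC = 34
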